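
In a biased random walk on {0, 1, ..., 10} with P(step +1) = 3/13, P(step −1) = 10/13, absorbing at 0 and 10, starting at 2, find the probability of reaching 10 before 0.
P(hit 10 before 0) = (1 − (10/3)^2) / (1 − (10/3)^10) = 6561/109889461

Let u_k denote P(reach 10 before 0 | start at k). Boundary: u_0 = 0, u_10 = 1. Recurrence: u_k = 3/13·u_{k+1} + 10/13·u_{k-1} for 1 ≤ k ≤ 9. Try u_k = A + B·r^k with r = q/p = (10/13)/(3/13) = 10/3. Substitution satisfies the recurrence; boundary conditions give:
  u_k = (1 − r^k) / (1 − r^N) = (1 − (10/3)^2) / (1 − (10/3)^10) = 6561/109889461.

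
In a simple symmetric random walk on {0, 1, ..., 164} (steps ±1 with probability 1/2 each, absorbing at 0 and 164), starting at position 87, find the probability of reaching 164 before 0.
P(hit 164 before 0) = 87/164

Let u_k = P(hit 164 before 0 | start at k). Then u_0 = 0, u_164 = 1, and u_k = u_{k-1}/2 + u_{k+1}/2 for 1 ≤ k ≤ 163. This harmonic recurrence is solved by u_k = k/164, giving u_87 = 87/164.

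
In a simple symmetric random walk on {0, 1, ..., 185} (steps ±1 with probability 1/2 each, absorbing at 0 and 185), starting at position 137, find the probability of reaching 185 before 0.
P(hit 185 before 0) = 137/185

Let u_k = P(hit 185 before 0 | start at k). Then u_0 = 0, u_185 = 1, and u_k = u_{k-1}/2 + u_{k+1}/2 for 1 ≤ k ≤ 184. This harmonic recurrence is solved by u_k = k/185, giving u_137 = 137/185.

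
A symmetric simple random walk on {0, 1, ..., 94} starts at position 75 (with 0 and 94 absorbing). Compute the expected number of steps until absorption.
E[τ | X_0 = 75] = 1425

Let v_k = E[τ | X_0 = k]. Boundary: v_0 = v_94 = 0. Recurrence: v_k = 1 + (v_{k-1} + v_{k+1})/2 for 1 ≤ k ≤ 93. The particular solution to v_k − (v_{k-1} + v_{k+1})/2 = 1 is v_k = −k^2. Adding homogeneous solution A + B k and matching boundaries gives v_k = k (94 − k). Substituting k = 75: v_75 = 75 · 19 = 1425.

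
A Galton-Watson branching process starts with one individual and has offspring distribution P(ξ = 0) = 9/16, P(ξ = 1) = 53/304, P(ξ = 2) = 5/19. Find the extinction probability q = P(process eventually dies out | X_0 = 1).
q = 1

Mean offspring μ = 0·9/16 + 1·53/304 + 2·5/19 = 213/304 ≤ 1. For μ ≤ 1 with offspring not concentrated at 1, the Galton-Watson process goes extinct almost surely, so q = 1.
(Algebraic check: The pgf is f(s) = 9/16 + 53/304·s + 5/19·s². The extinction probability q is the smallest fixed point of f in [0, 1]. Setting s = f(s):
  5/19·s² + (53/304 − 1)·s + 9/16 = 0
  5/19·s² − (9/16 + 5/19)·s + 9/16 = 0
which factors as (s − 1)·(5/19·s − 9/16) = 0, giving roots s = 1 and s = (9/16)/(5/19) = 171/80. Since 171/80 ≥ 1, the smallest root in [0, 1] is s = 1.)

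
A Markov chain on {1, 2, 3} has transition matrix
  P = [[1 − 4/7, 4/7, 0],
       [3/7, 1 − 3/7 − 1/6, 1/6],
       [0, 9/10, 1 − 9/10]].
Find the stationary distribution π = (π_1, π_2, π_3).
π = (81/209, 108/209, 20/209)

This is a birth-death chain on three states, which satisfies detailed balance: π_1 · P_{12} = π_2 · P_{21} and π_2 · P_{23} = π_3 · P_{32}.
From π_1 · 4/7 = π_2 · 3/7: π_2/π_1 = (4/7)/(3/7) = 4/3.
From π_2 · 1/6 = π_3 · 9/10: π_3/π_2 = (1/6)/(9/10) = 5/27.
Take π_1 proportional to 1; then unnormalized π = (1, 4/3, 20/81). Normalize by dividing by the sum 209/81:
  π = (81/209, 108/209, 20/209).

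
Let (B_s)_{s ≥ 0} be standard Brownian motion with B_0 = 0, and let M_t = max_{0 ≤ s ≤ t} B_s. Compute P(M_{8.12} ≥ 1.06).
P(M_{8.12} ≥ 1.06) = 2·P(B_{8.12} ≥ 1.06) = 2(1 − Φ(1.06/√8.12)) ≈ 0.7099

By the reflection principle for Brownian motion, P(M_t ≥ a) = 2 · P(B_t ≥ a) for a ≥ 0. Since B_t ~ N(0, t), P(B_t ≥ 1.06) = 1 − Φ(1.06/√t) = 1 − Φ(1.06/√8.12) = 1 − Φ(0.3720). So
  P(M_{8.12} ≥ 1.06) = 2(1 − Φ(0.3720)) ≈ 0.7099.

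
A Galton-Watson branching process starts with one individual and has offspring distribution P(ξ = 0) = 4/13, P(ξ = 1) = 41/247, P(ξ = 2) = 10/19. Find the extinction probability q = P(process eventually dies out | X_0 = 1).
q = 38/65

The pgf is f(s) = 4/13 + 41/247·s + 10/19·s². The extinction probability q is the smallest fixed point of f in [0, 1]. Setting s = f(s):
  10/19·s² + (41/247 − 1)·s + 4/13 = 0
  10/19·s² − (4/13 + 10/19)·s + 4/13 = 0
which factors as (s − 1)·(10/19·s − 4/13) = 0, giving roots s = 1 and s = (4/13)/(10/19) = 38/65.
Mean offspring μ = 41/247 + 2·10/19 = 301/247 > 1 (supercritical), so q < 1. The extinction probability is the smaller root: q = (4/13)/(10/19) = 38/65.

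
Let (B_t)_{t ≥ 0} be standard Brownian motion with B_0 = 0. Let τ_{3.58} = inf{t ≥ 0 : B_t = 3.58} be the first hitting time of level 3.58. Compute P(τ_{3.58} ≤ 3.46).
P(τ_{3.58} ≤ 3.46) = 2(1 − Φ(3.58/√3.46)) = 2(1 − Φ(1.9246)) ≈ 0.0543

By the reflection principle for standard BM, P(τ_b ≤ t) = 2 · P(B_t ≥ b). Since B_t ~ N(0, t), P(B_t ≥ 3.58) = 1 − Φ(3.58/√t) = 1 − Φ(3.58/√3.46) = 1 − Φ(1.9246) ≈ 0.02714. Doubling: P(τ_{3.58} ≤ 3.46) ≈ 2 · 0.02714 = 0.05428 ≈ 0.0543.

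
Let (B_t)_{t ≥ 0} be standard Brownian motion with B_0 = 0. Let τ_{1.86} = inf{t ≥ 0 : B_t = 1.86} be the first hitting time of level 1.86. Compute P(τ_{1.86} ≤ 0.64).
P(τ_{1.86} ≤ 0.64) = 2(1 − Φ(1.86/√0.64)) = 2(1 − Φ(2.3250)) ≈ 0.0201

By the reflection principle for standard BM, P(τ_b ≤ t) = 2 · P(B_t ≥ b). Since B_t ~ N(0, t), P(B_t ≥ 1.86) = 1 − Φ(1.86/√t) = 1 − Φ(1.86/√0.64) = 1 − Φ(2.3250) ≈ 0.01004. Doubling: P(τ_{1.86} ≤ 0.64) ≈ 2 · 0.01004 = 0.02008 ≈ 0.0201.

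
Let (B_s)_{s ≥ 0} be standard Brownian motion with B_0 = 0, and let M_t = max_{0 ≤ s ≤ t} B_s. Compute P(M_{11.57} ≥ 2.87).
P(M_{11.57} ≥ 2.87) = 2·P(B_{11.57} ≥ 2.87) = 2(1 − Φ(2.87/√11.57)) ≈ 0.3988

By the reflection principle for Brownian motion, P(M_t ≥ a) = 2 · P(B_t ≥ a) for a ≥ 0. Since B_t ~ N(0, t), P(B_t ≥ 2.87) = 1 − Φ(2.87/√t) = 1 − Φ(2.87/√11.57) = 1 − Φ(0.8438). So
  P(M_{11.57} ≥ 2.87) = 2(1 − Φ(0.8438)) ≈ 0.3988.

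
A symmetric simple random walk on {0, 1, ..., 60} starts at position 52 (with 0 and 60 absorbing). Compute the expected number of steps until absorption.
E[τ | X_0 = 52] = 416

Let v_k = E[τ | X_0 = k]. Boundary: v_0 = v_60 = 0. Recurrence: v_k = 1 + (v_{k-1} + v_{k+1})/2 for 1 ≤ k ≤ 59. The particular solution to v_k − (v_{k-1} + v_{k+1})/2 = 1 is v_k = −k^2. Adding homogeneous solution A + B k and matching boundaries gives v_k = k (60 − k). Substituting k = 52: v_52 = 52 · 8 = 416.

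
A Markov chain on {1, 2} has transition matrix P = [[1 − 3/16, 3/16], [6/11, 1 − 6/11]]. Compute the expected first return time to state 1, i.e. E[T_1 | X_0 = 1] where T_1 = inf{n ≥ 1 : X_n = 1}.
E[T_1 | X_0 = 1] = 1/π_1 = 43/32

For an irreducible recurrent Markov chain with stationary distribution π, E[T_i | X_0 = i] = 1/π_i (Kac's formula). Here π_1 = (6/11)/(3/16 + 6/11) = (6/11)/(129/176) = 32/43, so E[T_1 | X_0 = 1] = 1/π_1 = (3/16 + 6/11)/(6/11) = (129/176)/(6/11) = 43/32.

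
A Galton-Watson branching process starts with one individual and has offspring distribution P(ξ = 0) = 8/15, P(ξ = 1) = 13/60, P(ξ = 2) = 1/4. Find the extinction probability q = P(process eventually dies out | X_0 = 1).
q = 1

Mean offspring μ = 0·8/15 + 1·13/60 + 2·1/4 = 43/60 ≤ 1. For μ ≤ 1 with offspring not concentrated at 1, the Galton-Watson process goes extinct almost surely, so q = 1.
(Algebraic check: The pgf is f(s) = 8/15 + 13/60·s + 1/4·s². The extinction probability q is the smallest fixed point of f in [0, 1]. Setting s = f(s):
  1/4·s² + (13/60 − 1)·s + 8/15 = 0
  1/4·s² − (8/15 + 1/4)·s + 8/15 = 0
which factors as (s − 1)·(1/4·s − 8/15) = 0, giving roots s = 1 and s = (8/15)/(1/4) = 32/15. Since 32/15 ≥ 1, the smallest root in [0, 1] is s = 1.)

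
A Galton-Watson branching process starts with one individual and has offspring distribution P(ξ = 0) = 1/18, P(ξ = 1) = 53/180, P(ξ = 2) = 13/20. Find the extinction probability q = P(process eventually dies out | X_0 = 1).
q = 10/117

The pgf is f(s) = 1/18 + 53/180·s + 13/20·s². The extinction probability q is the smallest fixed point of f in [0, 1]. Setting s = f(s):
  13/20·s² + (53/180 − 1)·s + 1/18 = 0
  13/20·s² − (1/18 + 13/20)·s + 1/18 = 0
which factors as (s − 1)·(13/20·s − 1/18) = 0, giving roots s = 1 and s = (1/18)/(13/20) = 10/117.
Mean offspring μ = 53/180 + 2·13/20 = 287/180 > 1 (supercritical), so q < 1. The extinction probability is the smaller root: q = (1/18)/(13/20) = 10/117.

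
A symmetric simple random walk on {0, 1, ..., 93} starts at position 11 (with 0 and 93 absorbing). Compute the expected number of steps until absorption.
E[τ | X_0 = 11] = 902

Let v_k = E[τ | X_0 = k]. Boundary: v_0 = v_93 = 0. Recurrence: v_k = 1 + (v_{k-1} + v_{k+1})/2 for 1 ≤ k ≤ 92. The particular solution to v_k − (v_{k-1} + v_{k+1})/2 = 1 is v_k = −k^2. Adding homogeneous solution A + B k and matching boundaries gives v_k = k (93 − k). Substituting k = 11: v_11 = 11 · 82 = 902.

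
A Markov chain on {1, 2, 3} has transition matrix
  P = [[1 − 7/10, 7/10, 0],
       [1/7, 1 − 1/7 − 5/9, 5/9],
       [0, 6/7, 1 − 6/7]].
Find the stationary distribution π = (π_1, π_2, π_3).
π = (540/4901, 2646/4901, 1715/4901)

This is a birth-death chain on three states, which satisfies detailed balance: π_1 · P_{12} = π_2 · P_{21} and π_2 · P_{23} = π_3 · P_{32}.
From π_1 · 7/10 = π_2 · 1/7: π_2/π_1 = (7/10)/(1/7) = 49/10.
From π_2 · 5/9 = π_3 · 6/7: π_3/π_2 = (5/9)/(6/7) = 35/54.
Take π_1 proportional to 1; then unnormalized π = (1, 49/10, 343/108). Normalize by dividing by the sum 4901/540:
  π = (540/4901, 2646/4901, 1715/4901).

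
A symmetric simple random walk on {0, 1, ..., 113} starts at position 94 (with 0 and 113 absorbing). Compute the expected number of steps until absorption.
E[τ | X_0 = 94] = 1786

Let v_k = E[τ | X_0 = k]. Boundary: v_0 = v_113 = 0. Recurrence: v_k = 1 + (v_{k-1} + v_{k+1})/2 for 1 ≤ k ≤ 112. The particular solution to v_k − (v_{k-1} + v_{k+1})/2 = 1 is v_k = −k^2. Adding homogeneous solution A + B k and matching boundaries gives v_k = k (113 − k). Substituting k = 94: v_94 = 94 · 19 = 1786.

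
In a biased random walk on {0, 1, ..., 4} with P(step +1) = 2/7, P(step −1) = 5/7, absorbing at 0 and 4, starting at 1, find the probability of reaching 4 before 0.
P(hit 4 before 0) = (1 − (5/2)^1) / (1 − (5/2)^4) = 8/203

Let u_k denote P(reach 4 before 0 | start at k). Boundary: u_0 = 0, u_4 = 1. Recurrence: u_k = 2/7·u_{k+1} + 5/7·u_{k-1} for 1 ≤ k ≤ 3. Try u_k = A + B·r^k with r = q/p = (5/7)/(2/7) = 5/2. Substitution satisfies the recurrence; boundary conditions give:
  u_k = (1 − r^k) / (1 − r^N) = (1 − (5/2)^1) / (1 − (5/2)^4) = 8/203.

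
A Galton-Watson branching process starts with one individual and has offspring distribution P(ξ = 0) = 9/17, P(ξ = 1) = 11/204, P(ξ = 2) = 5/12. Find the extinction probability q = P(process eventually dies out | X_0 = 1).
q = 1

Mean offspring μ = 0·9/17 + 1·11/204 + 2·5/12 = 181/204 ≤ 1. For μ ≤ 1 with offspring not concentrated at 1, the Galton-Watson process goes extinct almost surely, so q = 1.
(Algebraic check: The pgf is f(s) = 9/17 + 11/204·s + 5/12·s². The extinction probability q is the smallest fixed point of f in [0, 1]. Setting s = f(s):
  5/12·s² + (11/204 − 1)·s + 9/17 = 0
  5/12·s² − (9/17 + 5/12)·s + 9/17 = 0
which factors as (s − 1)·(5/12·s − 9/17) = 0, giving roots s = 1 and s = (9/17)/(5/12) = 108/85. Since 108/85 ≥ 1, the smallest root in [0, 1] is s = 1.)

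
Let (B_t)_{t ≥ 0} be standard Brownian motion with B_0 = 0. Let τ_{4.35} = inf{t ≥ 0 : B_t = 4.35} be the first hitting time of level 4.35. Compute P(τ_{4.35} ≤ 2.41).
P(τ_{4.35} ≤ 2.41) = 2(1 − Φ(4.35/√2.41)) = 2(1 − Φ(2.8021)) ≈ 0.0051

By the reflection principle for standard BM, P(τ_b ≤ t) = 2 · P(B_t ≥ b). Since B_t ~ N(0, t), P(B_t ≥ 4.35) = 1 − Φ(4.35/√t) = 1 − Φ(4.35/√2.41) = 1 − Φ(2.8021) ≈ 0.00254. Doubling: P(τ_{4.35} ≤ 2.41) ≈ 2 · 0.00254 = 0.00508 ≈ 0.0051.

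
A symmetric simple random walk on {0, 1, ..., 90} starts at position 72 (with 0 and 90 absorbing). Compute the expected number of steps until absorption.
E[τ | X_0 = 72] = 1296

Let v_k = E[τ | X_0 = k]. Boundary: v_0 = v_90 = 0. Recurrence: v_k = 1 + (v_{k-1} + v_{k+1})/2 for 1 ≤ k ≤ 89. The particular solution to v_k − (v_{k-1} + v_{k+1})/2 = 1 is v_k = −k^2. Adding homogeneous solution A + B k and matching boundaries gives v_k = k (90 − k). Substituting k = 72: v_72 = 72 · 18 = 1296.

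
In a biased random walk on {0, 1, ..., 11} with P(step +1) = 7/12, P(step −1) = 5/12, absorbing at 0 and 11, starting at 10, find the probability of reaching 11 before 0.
P(hit 11 before 0) = (1 − (5/7)^10) / (1 − (5/7)^11) = 954483684/964249309

Let u_k denote P(reach 11 before 0 | start at k). Boundary: u_0 = 0, u_11 = 1. Recurrence: u_k = 7/12·u_{k+1} + 5/12·u_{k-1} for 1 ≤ k ≤ 10. Try u_k = A + B·r^k with r = q/p = (5/12)/(7/12) = 5/7. Substitution satisfies the recurrence; boundary conditions give:
  u_k = (1 − r^k) / (1 − r^N) = (1 − (5/7)^10) / (1 − (5/7)^11) = 954483684/964249309.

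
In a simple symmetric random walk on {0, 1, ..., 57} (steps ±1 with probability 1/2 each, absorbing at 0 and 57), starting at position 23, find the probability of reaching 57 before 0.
P(hit 57 before 0) = 23/57

Let u_k = P(hit 57 before 0 | start at k). Then u_0 = 0, u_57 = 1, and u_k = u_{k-1}/2 + u_{k+1}/2 for 1 ≤ k ≤ 56. This harmonic recurrence is solved by u_k = k/57, giving u_23 = 23/57.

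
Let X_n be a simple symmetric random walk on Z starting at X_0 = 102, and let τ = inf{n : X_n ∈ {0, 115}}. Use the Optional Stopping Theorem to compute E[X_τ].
E[X_τ] = 102

X_n is a martingale and τ is a bounded-mean stopping time (indeed τ is finite a.s. with bounded expectation since the walk is in a bounded region). By the OST, E[X_τ] = E[X_0] = 102. Equivalently: E[X_τ] = 115 · P(hit 115 first) + 0 · P(hit 0 first) = 115 · (102/115) = 102.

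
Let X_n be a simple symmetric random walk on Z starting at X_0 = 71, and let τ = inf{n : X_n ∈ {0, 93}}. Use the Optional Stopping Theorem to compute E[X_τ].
E[X_τ] = 71

X_n is a martingale and τ is a bounded-mean stopping time (indeed τ is finite a.s. with bounded expectation since the walk is in a bounded region). By the OST, E[X_τ] = E[X_0] = 71. Equivalently: E[X_τ] = 93 · P(hit 93 first) + 0 · P(hit 0 first) = 93 · (71/93) = 71.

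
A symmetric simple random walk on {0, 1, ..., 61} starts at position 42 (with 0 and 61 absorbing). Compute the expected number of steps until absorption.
E[τ | X_0 = 42] = 798

Let v_k = E[τ | X_0 = k]. Boundary: v_0 = v_61 = 0. Recurrence: v_k = 1 + (v_{k-1} + v_{k+1})/2 for 1 ≤ k ≤ 60. The particular solution to v_k − (v_{k-1} + v_{k+1})/2 = 1 is v_k = −k^2. Adding homogeneous solution A + B k and matching boundaries gives v_k = k (61 − k). Substituting k = 42: v_42 = 42 · 19 = 798.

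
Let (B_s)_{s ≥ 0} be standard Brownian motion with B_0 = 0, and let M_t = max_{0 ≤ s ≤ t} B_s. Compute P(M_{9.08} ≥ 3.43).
P(M_{9.08} ≥ 3.43) = 2·P(B_{9.08} ≥ 3.43) = 2(1 − Φ(3.43/√9.08)) ≈ 0.2550

By the reflection principle for Brownian motion, P(M_t ≥ a) = 2 · P(B_t ≥ a) for a ≥ 0. Since B_t ~ N(0, t), P(B_t ≥ 3.43) = 1 − Φ(3.43/√t) = 1 − Φ(3.43/√9.08) = 1 − Φ(1.1383). So
  P(M_{9.08} ≥ 3.43) = 2(1 − Φ(1.1383)) ≈ 0.2550.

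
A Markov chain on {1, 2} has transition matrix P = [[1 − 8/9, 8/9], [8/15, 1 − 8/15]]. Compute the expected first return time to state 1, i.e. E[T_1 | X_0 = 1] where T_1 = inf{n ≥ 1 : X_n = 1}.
E[T_1 | X_0 = 1] = 1/π_1 = 8/3

For an irreducible recurrent Markov chain with stationary distribution π, E[T_i | X_0 = i] = 1/π_i (Kac's formula). Here π_1 = (8/15)/(8/9 + 8/15) = (8/15)/(64/45) = 3/8, so E[T_1 | X_0 = 1] = 1/π_1 = (8/9 + 8/15)/(8/15) = (64/45)/(8/15) = 8/3.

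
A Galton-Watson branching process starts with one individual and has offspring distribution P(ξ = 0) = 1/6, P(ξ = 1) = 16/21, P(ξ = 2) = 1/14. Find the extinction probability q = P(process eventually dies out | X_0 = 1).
q = 1

Mean offspring μ = 0·1/6 + 1·16/21 + 2·1/14 = 19/21 ≤ 1. For μ ≤ 1 with offspring not concentrated at 1, the Galton-Watson process goes extinct almost surely, so q = 1.
(Algebraic check: The pgf is f(s) = 1/6 + 16/21·s + 1/14·s². The extinction probability q is the smallest fixed point of f in [0, 1]. Setting s = f(s):
  1/14·s² + (16/21 − 1)·s + 1/6 = 0
  1/14·s² − (1/6 + 1/14)·s + 1/6 = 0
which factors as (s − 1)·(1/14·s − 1/6) = 0, giving roots s = 1 and s = (1/6)/(1/14) = 7/3. Since 7/3 ≥ 1, the smallest root in [0, 1] is s = 1.)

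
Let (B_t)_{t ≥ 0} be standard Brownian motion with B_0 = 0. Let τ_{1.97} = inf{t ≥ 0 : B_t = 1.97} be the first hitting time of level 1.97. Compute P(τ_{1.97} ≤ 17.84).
P(τ_{1.97} ≤ 17.84) = 2(1 − Φ(1.97/√17.84)) = 2(1 − Φ(0.4664)) ≈ 0.6409

By the reflection principle for standard BM, P(τ_b ≤ t) = 2 · P(B_t ≥ b). Since B_t ~ N(0, t), P(B_t ≥ 1.97) = 1 − Φ(1.97/√t) = 1 − Φ(1.97/√17.84) = 1 − Φ(0.4664) ≈ 0.32046. Doubling: P(τ_{1.97} ≤ 17.84) ≈ 2 · 0.32046 = 0.64092 ≈ 0.6409.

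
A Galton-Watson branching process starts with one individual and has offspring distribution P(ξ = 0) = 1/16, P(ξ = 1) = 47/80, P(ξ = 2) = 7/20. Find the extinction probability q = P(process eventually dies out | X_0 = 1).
q = 5/28

The pgf is f(s) = 1/16 + 47/80·s + 7/20·s². The extinction probability q is the smallest fixed point of f in [0, 1]. Setting s = f(s):
  7/20·s² + (47/80 − 1)·s + 1/16 = 0
  7/20·s² − (1/16 + 7/20)·s + 1/16 = 0
which factors as (s − 1)·(7/20·s − 1/16) = 0, giving roots s = 1 and s = (1/16)/(7/20) = 5/28.
Mean offspring μ = 47/80 + 2·7/20 = 103/80 > 1 (supercritical), so q < 1. The extinction probability is the smaller root: q = (1/16)/(7/20) = 5/28.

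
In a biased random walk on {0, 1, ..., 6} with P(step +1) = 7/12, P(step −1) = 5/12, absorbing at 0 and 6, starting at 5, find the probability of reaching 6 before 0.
P(hit 6 before 0) = (1 − (5/7)^5) / (1 − (5/7)^6) = 47887/51012

Let u_k denote P(reach 6 before 0 | start at k). Boundary: u_0 = 0, u_6 = 1. Recurrence: u_k = 7/12·u_{k+1} + 5/12·u_{k-1} for 1 ≤ k ≤ 5. Try u_k = A + B·r^k with r = q/p = (5/12)/(7/12) = 5/7. Substitution satisfies the recurrence; boundary conditions give:
  u_k = (1 − r^k) / (1 − r^N) = (1 − (5/7)^5) / (1 − (5/7)^6) = 47887/51012.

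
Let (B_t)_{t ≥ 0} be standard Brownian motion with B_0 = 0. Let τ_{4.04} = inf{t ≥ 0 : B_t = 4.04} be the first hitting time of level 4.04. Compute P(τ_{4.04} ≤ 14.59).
P(τ_{4.04} ≤ 14.59) = 2(1 − Φ(4.04/√14.59)) = 2(1 − Φ(1.0577)) ≈ 0.2902

By the reflection principle for standard BM, P(τ_b ≤ t) = 2 · P(B_t ≥ b). Since B_t ~ N(0, t), P(B_t ≥ 4.04) = 1 − Φ(4.04/√t) = 1 − Φ(4.04/√14.59) = 1 − Φ(1.0577) ≈ 0.14510. Doubling: P(τ_{4.04} ≤ 14.59) ≈ 2 · 0.14510 = 0.29020 ≈ 0.2902.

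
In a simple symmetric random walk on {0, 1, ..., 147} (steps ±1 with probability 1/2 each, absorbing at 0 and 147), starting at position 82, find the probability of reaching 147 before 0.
P(hit 147 before 0) = 82/147

Let u_k = P(hit 147 before 0 | start at k). Then u_0 = 0, u_147 = 1, and u_k = u_{k-1}/2 + u_{k+1}/2 for 1 ≤ k ≤ 146. This harmonic recurrence is solved by u_k = k/147, giving u_82 = 82/147.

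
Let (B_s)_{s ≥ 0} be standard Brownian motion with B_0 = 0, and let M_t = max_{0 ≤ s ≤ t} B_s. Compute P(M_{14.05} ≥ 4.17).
P(M_{14.05} ≥ 4.17) = 2·P(B_{14.05} ≥ 4.17) = 2(1 − Φ(4.17/√14.05)) ≈ 0.2659

By the reflection principle for Brownian motion, P(M_t ≥ a) = 2 · P(B_t ≥ a) for a ≥ 0. Since B_t ~ N(0, t), P(B_t ≥ 4.17) = 1 − Φ(4.17/√t) = 1 − Φ(4.17/√14.05) = 1 − Φ(1.1125). So
  P(M_{14.05} ≥ 4.17) = 2(1 − Φ(1.1125)) ≈ 0.2659.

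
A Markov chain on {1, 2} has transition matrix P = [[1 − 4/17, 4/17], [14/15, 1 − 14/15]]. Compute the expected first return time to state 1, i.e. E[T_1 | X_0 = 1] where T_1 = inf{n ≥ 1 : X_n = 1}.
E[T_1 | X_0 = 1] = 1/π_1 = 149/119

For an irreducible recurrent Markov chain with stationary distribution π, E[T_i | X_0 = i] = 1/π_i (Kac's formula). Here π_1 = (14/15)/(4/17 + 14/15) = (14/15)/(298/255) = 119/149, so E[T_1 | X_0 = 1] = 1/π_1 = (4/17 + 14/15)/(14/15) = (298/255)/(14/15) = 149/119.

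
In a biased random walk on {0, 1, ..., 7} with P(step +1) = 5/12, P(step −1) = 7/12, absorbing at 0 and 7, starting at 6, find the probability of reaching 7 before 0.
P(hit 7 before 0) = (1 − (7/5)^6) / (1 − (7/5)^7) = 255060/372709

Let u_k denote P(reach 7 before 0 | start at k). Boundary: u_0 = 0, u_7 = 1. Recurrence: u_k = 5/12·u_{k+1} + 7/12·u_{k-1} for 1 ≤ k ≤ 6. Try u_k = A + B·r^k with r = q/p = (7/12)/(5/12) = 7/5. Substitution satisfies the recurrence; boundary conditions give:
  u_k = (1 − r^k) / (1 − r^N) = (1 − (7/5)^6) / (1 − (7/5)^7) = 255060/372709.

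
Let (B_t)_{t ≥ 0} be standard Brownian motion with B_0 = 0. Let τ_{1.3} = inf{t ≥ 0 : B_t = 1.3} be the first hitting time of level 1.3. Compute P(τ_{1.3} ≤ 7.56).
P(τ_{1.3} ≤ 7.56) = 2(1 − Φ(1.3/√7.56)) = 2(1 − Φ(0.4728)) ≈ 0.6364

By the reflection principle for standard BM, P(τ_b ≤ t) = 2 · P(B_t ≥ b). Since B_t ~ N(0, t), P(B_t ≥ 1.3) = 1 − Φ(1.3/√t) = 1 − Φ(1.3/√7.56) = 1 − Φ(0.4728) ≈ 0.31818. Doubling: P(τ_{1.3} ≤ 7.56) ≈ 2 · 0.31818 = 0.63636 ≈ 0.6364.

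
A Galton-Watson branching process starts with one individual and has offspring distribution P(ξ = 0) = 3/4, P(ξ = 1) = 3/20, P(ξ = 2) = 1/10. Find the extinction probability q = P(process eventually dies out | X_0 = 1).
q = 1

Mean offspring μ = 0·3/4 + 1·3/20 + 2·1/10 = 7/20 ≤ 1. For μ ≤ 1 with offspring not concentrated at 1, the Galton-Watson process goes extinct almost surely, so q = 1.
(Algebraic check: The pgf is f(s) = 3/4 + 3/20·s + 1/10·s². The extinction probability q is the smallest fixed point of f in [0, 1]. Setting s = f(s):
  1/10·s² + (3/20 − 1)·s + 3/4 = 0
  1/10·s² − (3/4 + 1/10)·s + 3/4 = 0
which factors as (s − 1)·(1/10·s − 3/4) = 0, giving roots s = 1 and s = (3/4)/(1/10) = 15/2. Since 15/2 ≥ 1, the smallest root in [0, 1] is s = 1.)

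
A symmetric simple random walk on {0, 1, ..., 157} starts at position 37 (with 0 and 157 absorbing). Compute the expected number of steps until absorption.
E[τ | X_0 = 37] = 4440

Let v_k = E[τ | X_0 = k]. Boundary: v_0 = v_157 = 0. Recurrence: v_k = 1 + (v_{k-1} + v_{k+1})/2 for 1 ≤ k ≤ 156. The particular solution to v_k − (v_{k-1} + v_{k+1})/2 = 1 is v_k = −k^2. Adding homogeneous solution A + B k and matching boundaries gives v_k = k (157 − k). Substituting k = 37: v_37 = 37 · 120 = 4440.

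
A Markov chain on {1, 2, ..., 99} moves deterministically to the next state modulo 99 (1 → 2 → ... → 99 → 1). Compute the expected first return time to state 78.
E[T_78 | X_0 = 78] = 99

The chain cycles deterministically, so starting at state 78 it returns in exactly 99 steps. Equivalently, the stationary distribution is uniform π_j = 1/99 for every state j, so by Kac's formula E[T_78] = 1/π_78 = 99.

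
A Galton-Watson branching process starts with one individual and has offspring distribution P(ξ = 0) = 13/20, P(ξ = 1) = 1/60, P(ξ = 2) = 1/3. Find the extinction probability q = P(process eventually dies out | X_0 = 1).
q = 1

Mean offspring μ = 0·13/20 + 1·1/60 + 2·1/3 = 41/60 ≤ 1. For μ ≤ 1 with offspring not concentrated at 1, the Galton-Watson process goes extinct almost surely, so q = 1.
(Algebraic check: The pgf is f(s) = 13/20 + 1/60·s + 1/3·s². The extinction probability q is the smallest fixed point of f in [0, 1]. Setting s = f(s):
  1/3·s² + (1/60 − 1)·s + 13/20 = 0
  1/3·s² − (13/20 + 1/3)·s + 13/20 = 0
which factors as (s − 1)·(1/3·s − 13/20) = 0, giving roots s = 1 and s = (13/20)/(1/3) = 39/20. Since 39/20 ≥ 1, the smallest root in [0, 1] is s = 1.)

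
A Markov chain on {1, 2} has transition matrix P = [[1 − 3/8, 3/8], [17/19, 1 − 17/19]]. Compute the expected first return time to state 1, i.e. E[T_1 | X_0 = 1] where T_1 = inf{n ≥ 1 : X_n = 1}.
E[T_1 | X_0 = 1] = 1/π_1 = 193/136

For an irreducible recurrent Markov chain with stationary distribution π, E[T_i | X_0 = i] = 1/π_i (Kac's formula). Here π_1 = (17/19)/(3/8 + 17/19) = (17/19)/(193/152) = 136/193, so E[T_1 | X_0 = 1] = 1/π_1 = (3/8 + 17/19)/(17/19) = (193/152)/(17/19) = 193/136.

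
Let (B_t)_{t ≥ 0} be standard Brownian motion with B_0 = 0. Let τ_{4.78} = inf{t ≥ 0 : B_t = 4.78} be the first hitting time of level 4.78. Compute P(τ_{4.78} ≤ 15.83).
P(τ_{4.78} ≤ 15.83) = 2(1 − Φ(4.78/√15.83)) = 2(1 − Φ(1.2014)) ≈ 0.2296

By the reflection principle for standard BM, P(τ_b ≤ t) = 2 · P(B_t ≥ b). Since B_t ~ N(0, t), P(B_t ≥ 4.78) = 1 − Φ(4.78/√t) = 1 − Φ(4.78/√15.83) = 1 − Φ(1.2014) ≈ 0.11480. Doubling: P(τ_{4.78} ≤ 15.83) ≈ 2 · 0.11480 = 0.22960 ≈ 0.2296.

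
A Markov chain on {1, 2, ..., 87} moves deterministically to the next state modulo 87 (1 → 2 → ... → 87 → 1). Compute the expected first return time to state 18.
E[T_18 | X_0 = 18] = 87

The chain cycles deterministically, so starting at state 18 it returns in exactly 87 steps. Equivalently, the stationary distribution is uniform π_j = 1/87 for every state j, so by Kac's formula E[T_18] = 1/π_18 = 87.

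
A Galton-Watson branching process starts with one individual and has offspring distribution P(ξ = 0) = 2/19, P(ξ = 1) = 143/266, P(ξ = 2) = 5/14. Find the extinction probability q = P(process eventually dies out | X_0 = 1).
q = 28/95

The pgf is f(s) = 2/19 + 143/266·s + 5/14·s². The extinction probability q is the smallest fixed point of f in [0, 1]. Setting s = f(s):
  5/14·s² + (143/266 − 1)·s + 2/19 = 0
  5/14·s² − (2/19 + 5/14)·s + 2/19 = 0
which factors as (s − 1)·(5/14·s − 2/19) = 0, giving roots s = 1 and s = (2/19)/(5/14) = 28/95.
Mean offspring μ = 143/266 + 2·5/14 = 333/266 > 1 (supercritical), so q < 1. The extinction probability is the smaller root: q = (2/19)/(5/14) = 28/95.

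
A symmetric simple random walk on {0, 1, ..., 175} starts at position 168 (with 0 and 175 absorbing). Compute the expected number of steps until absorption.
E[τ | X_0 = 168] = 1176

Let v_k = E[τ | X_0 = k]. Boundary: v_0 = v_175 = 0. Recurrence: v_k = 1 + (v_{k-1} + v_{k+1})/2 for 1 ≤ k ≤ 174. The particular solution to v_k − (v_{k-1} + v_{k+1})/2 = 1 is v_k = −k^2. Adding homogeneous solution A + B k and matching boundaries gives v_k = k (175 − k). Substituting k = 168: v_168 = 168 · 7 = 1176.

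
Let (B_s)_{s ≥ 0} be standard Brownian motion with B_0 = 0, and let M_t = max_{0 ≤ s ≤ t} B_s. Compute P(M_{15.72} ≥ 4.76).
P(M_{15.72} ≥ 4.76) = 2·P(B_{15.72} ≥ 4.76) = 2(1 − Φ(4.76/√15.72)) ≈ 0.2299

By the reflection principle for Brownian motion, P(M_t ≥ a) = 2 · P(B_t ≥ a) for a ≥ 0. Since B_t ~ N(0, t), P(B_t ≥ 4.76) = 1 − Φ(4.76/√t) = 1 − Φ(4.76/√15.72) = 1 − Φ(1.2006). So
  P(M_{15.72} ≥ 4.76) = 2(1 − Φ(1.2006)) ≈ 0.2299.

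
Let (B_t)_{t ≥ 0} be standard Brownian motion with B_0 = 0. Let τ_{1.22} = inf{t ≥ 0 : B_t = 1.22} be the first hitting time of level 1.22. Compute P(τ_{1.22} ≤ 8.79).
P(τ_{1.22} ≤ 8.79) = 2(1 − Φ(1.22/√8.79)) = 2(1 − Φ(0.4115)) ≈ 0.6807

By the reflection principle for standard BM, P(τ_b ≤ t) = 2 · P(B_t ≥ b). Since B_t ~ N(0, t), P(B_t ≥ 1.22) = 1 − Φ(1.22/√t) = 1 − Φ(1.22/√8.79) = 1 − Φ(0.4115) ≈ 0.34035. Doubling: P(τ_{1.22} ≤ 8.79) ≈ 2 · 0.34035 = 0.68070 ≈ 0.6807.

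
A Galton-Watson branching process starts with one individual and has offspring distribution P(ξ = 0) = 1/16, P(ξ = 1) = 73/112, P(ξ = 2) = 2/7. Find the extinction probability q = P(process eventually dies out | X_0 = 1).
q = 7/32

The pgf is f(s) = 1/16 + 73/112·s + 2/7·s². The extinction probability q is the smallest fixed point of f in [0, 1]. Setting s = f(s):
  2/7·s² + (73/112 − 1)·s + 1/16 = 0
  2/7·s² − (1/16 + 2/7)·s + 1/16 = 0
which factors as (s − 1)·(2/7·s − 1/16) = 0, giving roots s = 1 and s = (1/16)/(2/7) = 7/32.
Mean offspring μ = 73/112 + 2·2/7 = 137/112 > 1 (supercritical), so q < 1. The extinction probability is the smaller root: q = (1/16)/(2/7) = 7/32.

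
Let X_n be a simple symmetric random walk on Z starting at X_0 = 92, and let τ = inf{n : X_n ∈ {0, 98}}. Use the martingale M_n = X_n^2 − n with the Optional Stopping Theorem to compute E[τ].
E[τ] = 552

M_n = X_n^2 − n is a martingale (since E[X_{n+1}^2 | F_n] = X_n^2 + 1). By OST (τ has finite mean in a bounded region), E[M_τ] = E[M_0] = X_0^2 − 0 = 92^2 = 8464. Also E[M_τ] = E[X_τ^2] − E[τ]. The walk exits at 0 or 98, with P(hit 98 first) = 92/98, so E[X_τ^2] = 98^2 · 92/98 + 0 = 9016. Thus E[τ] = E[X_τ^2] − E[M_τ] = 9016 − 8464 = 552 = 92(98 − 92) = 552.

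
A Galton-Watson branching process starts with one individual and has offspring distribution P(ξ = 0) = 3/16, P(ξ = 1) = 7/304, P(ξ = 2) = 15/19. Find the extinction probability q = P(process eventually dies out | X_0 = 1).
q = 19/80

The pgf is f(s) = 3/16 + 7/304·s + 15/19·s². The extinction probability q is the smallest fixed point of f in [0, 1]. Setting s = f(s):
  15/19·s² + (7/304 − 1)·s + 3/16 = 0
  15/19·s² − (3/16 + 15/19)·s + 3/16 = 0
which factors as (s − 1)·(15/19·s − 3/16) = 0, giving roots s = 1 and s = (3/16)/(15/19) = 19/80.
Mean offspring μ = 7/304 + 2·15/19 = 487/304 > 1 (supercritical), so q < 1. The extinction probability is the smaller root: q = (3/16)/(15/19) = 19/80.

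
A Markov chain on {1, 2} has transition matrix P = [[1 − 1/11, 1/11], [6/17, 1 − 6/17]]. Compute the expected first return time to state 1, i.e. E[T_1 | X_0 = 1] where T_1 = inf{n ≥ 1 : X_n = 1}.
E[T_1 | X_0 = 1] = 1/π_1 = 83/66

For an irreducible recurrent Markov chain with stationary distribution π, E[T_i | X_0 = i] = 1/π_i (Kac's formula). Here π_1 = (6/17)/(1/11 + 6/17) = (6/17)/(83/187) = 66/83, so E[T_1 | X_0 = 1] = 1/π_1 = (1/11 + 6/17)/(6/17) = (83/187)/(6/17) = 83/66.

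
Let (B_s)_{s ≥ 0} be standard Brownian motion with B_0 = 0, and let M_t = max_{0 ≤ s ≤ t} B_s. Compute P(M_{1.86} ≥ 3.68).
P(M_{1.86} ≥ 3.68) = 2·P(B_{1.86} ≥ 3.68) = 2(1 − Φ(3.68/√1.86)) ≈ 0.0070

By the reflection principle for Brownian motion, P(M_t ≥ a) = 2 · P(B_t ≥ a) for a ≥ 0. Since B_t ~ N(0, t), P(B_t ≥ 3.68) = 1 − Φ(3.68/√t) = 1 − Φ(3.68/√1.86) = 1 − Φ(2.6983). So
  P(M_{1.86} ≥ 3.68) = 2(1 − Φ(2.6983)) ≈ 0.0070.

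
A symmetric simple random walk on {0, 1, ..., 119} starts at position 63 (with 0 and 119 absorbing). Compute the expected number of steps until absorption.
E[τ | X_0 = 63] = 3528

Let v_k = E[τ | X_0 = k]. Boundary: v_0 = v_119 = 0. Recurrence: v_k = 1 + (v_{k-1} + v_{k+1})/2 for 1 ≤ k ≤ 118. The particular solution to v_k − (v_{k-1} + v_{k+1})/2 = 1 is v_k = −k^2. Adding homogeneous solution A + B k and matching boundaries gives v_k = k (119 − k). Substituting k = 63: v_63 = 63 · 56 = 3528.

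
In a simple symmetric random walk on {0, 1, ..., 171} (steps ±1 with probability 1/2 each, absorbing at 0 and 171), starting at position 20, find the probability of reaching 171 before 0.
P(hit 171 before 0) = 20/171

Let u_k = P(hit 171 before 0 | start at k). Then u_0 = 0, u_171 = 1, and u_k = u_{k-1}/2 + u_{k+1}/2 for 1 ≤ k ≤ 170. This harmonic recurrence is solved by u_k = k/171, giving u_20 = 20/171.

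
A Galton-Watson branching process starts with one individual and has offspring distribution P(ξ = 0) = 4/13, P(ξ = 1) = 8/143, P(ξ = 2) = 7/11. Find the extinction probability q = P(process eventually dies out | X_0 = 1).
q = 44/91

The pgf is f(s) = 4/13 + 8/143·s + 7/11·s². The extinction probability q is the smallest fixed point of f in [0, 1]. Setting s = f(s):
  7/11·s² + (8/143 − 1)·s + 4/13 = 0
  7/11·s² − (4/13 + 7/11)·s + 4/13 = 0
which factors as (s − 1)·(7/11·s − 4/13) = 0, giving roots s = 1 and s = (4/13)/(7/11) = 44/91.
Mean offspring μ = 8/143 + 2·7/11 = 190/143 > 1 (supercritical), so q < 1. The extinction probability is the smaller root: q = (4/13)/(7/11) = 44/91.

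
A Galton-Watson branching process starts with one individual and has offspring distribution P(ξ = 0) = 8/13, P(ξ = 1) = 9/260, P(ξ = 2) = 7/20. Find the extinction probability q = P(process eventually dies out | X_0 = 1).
q = 1

Mean offspring μ = 0·8/13 + 1·9/260 + 2·7/20 = 191/260 ≤ 1. For μ ≤ 1 with offspring not concentrated at 1, the Galton-Watson process goes extinct almost surely, so q = 1.
(Algebraic check: The pgf is f(s) = 8/13 + 9/260·s + 7/20·s². The extinction probability q is the smallest fixed point of f in [0, 1]. Setting s = f(s):
  7/20·s² + (9/260 − 1)·s + 8/13 = 0
  7/20·s² − (8/13 + 7/20)·s + 8/13 = 0
which factors as (s − 1)·(7/20·s − 8/13) = 0, giving roots s = 1 and s = (8/13)/(7/20) = 160/91. Since 160/91 ≥ 1, the smallest root in [0, 1] is s = 1.)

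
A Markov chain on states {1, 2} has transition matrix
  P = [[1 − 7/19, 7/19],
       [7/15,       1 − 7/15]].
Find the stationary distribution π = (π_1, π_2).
π_1 = 19/34, π_2 = 15/34

Solve πP = π with π_1 + π_2 = 1. From πP = π: π_1 · (1 − 7/19) + π_2 · 7/15 = π_1 ⇒ π_2 · 7/15 = π_1 · 7/19 ⇒ π_2/π_1 = (7/19)/(7/15) = 15/19. Together with π_1 + π_2 = 1:
  π_1 = (7/15)/(7/19 + 7/15) = (7/15)/(238/285) = 19/34,
  π_2 = (7/19)/(7/19 + 7/15) = (7/19)/(238/285) = 15/34.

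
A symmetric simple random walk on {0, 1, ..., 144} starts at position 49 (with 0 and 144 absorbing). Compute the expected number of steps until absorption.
E[τ | X_0 = 49] = 4655

Let v_k = E[τ | X_0 = k]. Boundary: v_0 = v_144 = 0. Recurrence: v_k = 1 + (v_{k-1} + v_{k+1})/2 for 1 ≤ k ≤ 143. The particular solution to v_k − (v_{k-1} + v_{k+1})/2 = 1 is v_k = −k^2. Adding homogeneous solution A + B k and matching boundaries gives v_k = k (144 − k). Substituting k = 49: v_49 = 49 · 95 = 4655.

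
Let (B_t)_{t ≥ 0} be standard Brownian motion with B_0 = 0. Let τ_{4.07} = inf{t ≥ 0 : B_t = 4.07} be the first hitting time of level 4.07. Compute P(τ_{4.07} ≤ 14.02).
P(τ_{4.07} ≤ 14.02) = 2(1 − Φ(4.07/√14.02)) = 2(1 − Φ(1.0870)) ≈ 0.2770

By the reflection principle for standard BM, P(τ_b ≤ t) = 2 · P(B_t ≥ b). Since B_t ~ N(0, t), P(B_t ≥ 4.07) = 1 − Φ(4.07/√t) = 1 − Φ(4.07/√14.02) = 1 − Φ(1.0870) ≈ 0.13852. Doubling: P(τ_{4.07} ≤ 14.02) ≈ 2 · 0.13852 = 0.27704 ≈ 0.2770.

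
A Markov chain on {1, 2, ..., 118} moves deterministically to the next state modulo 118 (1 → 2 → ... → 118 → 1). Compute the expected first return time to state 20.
E[T_20 | X_0 = 20] = 118

The chain cycles deterministically, so starting at state 20 it returns in exactly 118 steps. Equivalently, the stationary distribution is uniform π_j = 1/118 for every state j, so by Kac's formula E[T_20] = 1/π_20 = 118.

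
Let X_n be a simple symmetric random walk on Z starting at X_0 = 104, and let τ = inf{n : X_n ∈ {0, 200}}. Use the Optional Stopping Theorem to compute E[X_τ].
E[X_τ] = 104

X_n is a martingale and τ is a bounded-mean stopping time (indeed τ is finite a.s. with bounded expectation since the walk is in a bounded region). By the OST, E[X_τ] = E[X_0] = 104. Equivalently: E[X_τ] = 200 · P(hit 200 first) + 0 · P(hit 0 first) = 200 · (104/200) = 104.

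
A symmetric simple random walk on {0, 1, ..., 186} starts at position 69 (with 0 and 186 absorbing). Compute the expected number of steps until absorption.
E[τ | X_0 = 69] = 8073

Let v_k = E[τ | X_0 = k]. Boundary: v_0 = v_186 = 0. Recurrence: v_k = 1 + (v_{k-1} + v_{k+1})/2 for 1 ≤ k ≤ 185. The particular solution to v_k − (v_{k-1} + v_{k+1})/2 = 1 is v_k = −k^2. Adding homogeneous solution A + B k and matching boundaries gives v_k = k (186 − k). Substituting k = 69: v_69 = 69 · 117 = 8073.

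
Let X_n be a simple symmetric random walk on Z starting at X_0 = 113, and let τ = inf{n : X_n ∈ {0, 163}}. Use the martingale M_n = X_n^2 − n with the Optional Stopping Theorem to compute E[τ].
E[τ] = 5650

M_n = X_n^2 − n is a martingale (since E[X_{n+1}^2 | F_n] = X_n^2 + 1). By OST (τ has finite mean in a bounded region), E[M_τ] = E[M_0] = X_0^2 − 0 = 113^2 = 12769. Also E[M_τ] = E[X_τ^2] − E[τ]. The walk exits at 0 or 163, with P(hit 163 first) = 113/163, so E[X_τ^2] = 163^2 · 113/163 + 0 = 18419. Thus E[τ] = E[X_τ^2] − E[M_τ] = 18419 − 12769 = 5650 = 113(163 − 113) = 5650.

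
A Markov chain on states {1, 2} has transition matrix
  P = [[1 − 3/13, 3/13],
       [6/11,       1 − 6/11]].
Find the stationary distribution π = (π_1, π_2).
π_1 = 26/37, π_2 = 11/37

Solve πP = π with π_1 + π_2 = 1. From πP = π: π_1 · (1 − 3/13) + π_2 · 6/11 = π_1 ⇒ π_2 · 6/11 = π_1 · 3/13 ⇒ π_2/π_1 = (3/13)/(6/11) = 11/26. Together with π_1 + π_2 = 1:
  π_1 = (6/11)/(3/13 + 6/11) = (6/11)/(111/143) = 26/37,
  π_2 = (3/13)/(3/13 + 6/11) = (3/13)/(111/143) = 11/37.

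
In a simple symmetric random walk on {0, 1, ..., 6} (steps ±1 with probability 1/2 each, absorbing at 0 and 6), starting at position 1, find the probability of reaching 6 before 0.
P(hit 6 before 0) = 1/6

Let u_k = P(hit 6 before 0 | start at k). Then u_0 = 0, u_6 = 1, and u_k = u_{k-1}/2 + u_{k+1}/2 for 1 ≤ k ≤ 5. This harmonic recurrence is solved by u_k = k/6, giving u_1 = 1/6.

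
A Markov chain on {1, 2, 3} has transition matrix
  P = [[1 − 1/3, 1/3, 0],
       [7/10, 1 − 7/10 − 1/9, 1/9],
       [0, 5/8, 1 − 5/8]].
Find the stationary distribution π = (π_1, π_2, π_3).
π = (189/295, 18/59, 16/295)

This is a birth-death chain on three states, which satisfies detailed balance: π_1 · P_{12} = π_2 · P_{21} and π_2 · P_{23} = π_3 · P_{32}.
From π_1 · 1/3 = π_2 · 7/10: π_2/π_1 = (1/3)/(7/10) = 10/21.
From π_2 · 1/9 = π_3 · 5/8: π_3/π_2 = (1/9)/(5/8) = 8/45.
Take π_1 proportional to 1; then unnormalized π = (1, 10/21, 16/189). Normalize by dividing by the sum 295/189:
  π = (189/295, 18/59, 16/295).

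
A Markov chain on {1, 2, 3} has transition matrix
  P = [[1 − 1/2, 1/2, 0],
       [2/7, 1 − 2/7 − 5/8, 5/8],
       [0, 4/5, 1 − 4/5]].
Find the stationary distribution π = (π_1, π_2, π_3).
π = (128/527, 224/527, 175/527)

This is a birth-death chain on three states, which satisfies detailed balance: π_1 · P_{12} = π_2 · P_{21} and π_2 · P_{23} = π_3 · P_{32}.
From π_1 · 1/2 = π_2 · 2/7: π_2/π_1 = (1/2)/(2/7) = 7/4.
From π_2 · 5/8 = π_3 · 4/5: π_3/π_2 = (5/8)/(4/5) = 25/32.
Take π_1 proportional to 1; then unnormalized π = (1, 7/4, 175/128). Normalize by dividing by the sum 527/128:
  π = (128/527, 224/527, 175/527).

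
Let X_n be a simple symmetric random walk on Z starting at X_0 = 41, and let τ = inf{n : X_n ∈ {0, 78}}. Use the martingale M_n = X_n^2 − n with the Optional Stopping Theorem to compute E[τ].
E[τ] = 1517

M_n = X_n^2 − n is a martingale (since E[X_{n+1}^2 | F_n] = X_n^2 + 1). By OST (τ has finite mean in a bounded region), E[M_τ] = E[M_0] = X_0^2 − 0 = 41^2 = 1681. Also E[M_τ] = E[X_τ^2] − E[τ]. The walk exits at 0 or 78, with P(hit 78 first) = 41/78, so E[X_τ^2] = 78^2 · 41/78 + 0 = 3198. Thus E[τ] = E[X_τ^2] − E[M_τ] = 3198 − 1681 = 1517 = 41(78 − 41) = 1517.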